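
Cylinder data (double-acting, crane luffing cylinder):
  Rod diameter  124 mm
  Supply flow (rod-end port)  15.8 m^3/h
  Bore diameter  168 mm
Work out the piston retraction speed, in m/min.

v ≈ 26.1 m/min

Rod-side annular area A_ann = π/4 × (168² − 124²) = 10090 mm^2
Flow into the rod-end port fills the annular volume.
v = Q / A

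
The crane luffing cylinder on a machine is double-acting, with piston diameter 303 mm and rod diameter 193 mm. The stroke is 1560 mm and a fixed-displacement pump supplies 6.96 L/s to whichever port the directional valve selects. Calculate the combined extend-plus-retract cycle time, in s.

t ≈ 25.8 s

Cap-side area A_cap = π/4 × (303 mm)² = 72110 mm^2
Rod-side annular area A_ann = π/4 × (303² − 193²) = 42850 mm^2
t_ext = A_cap·L/Q = 16.16 s
t_ret = A_ann·L/Q = 9.605 s
t_cycle = t_ext + t_ret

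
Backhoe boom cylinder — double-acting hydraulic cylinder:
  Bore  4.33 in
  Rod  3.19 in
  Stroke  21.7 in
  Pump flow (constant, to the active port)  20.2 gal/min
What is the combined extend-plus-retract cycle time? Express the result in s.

Cap-side area A_cap = π/4 × (4.33 in)² = 14.73 in^2
Rod-side annular area A_ann = π/4 × (4.33² − 3.19²) = 6.733 in^2
t_ext = A_cap·L/Q = 4.109 s
t_ret = A_ann·L/Q = 1.879 s
t_cycle = t_ext + t_ret

t ≈ 5.99 s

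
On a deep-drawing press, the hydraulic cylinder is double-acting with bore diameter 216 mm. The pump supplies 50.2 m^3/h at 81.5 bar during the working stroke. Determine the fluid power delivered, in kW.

W ≈ 114 kW

Hydraulic power = P × Q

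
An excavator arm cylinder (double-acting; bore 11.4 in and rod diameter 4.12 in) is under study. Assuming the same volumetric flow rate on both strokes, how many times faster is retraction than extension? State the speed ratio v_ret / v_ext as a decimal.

Cap-side area A_cap = π/4 × (11.4 in)² = 102.1 in^2
Rod-side annular area A_ann = π/4 × (11.4² − 4.12²) = 88.74 in^2
For equal Q, v ∝ 1/A, so v_ret/v_ext = A_cap/A_ann.

v_ret/v_ext ≈ 1.15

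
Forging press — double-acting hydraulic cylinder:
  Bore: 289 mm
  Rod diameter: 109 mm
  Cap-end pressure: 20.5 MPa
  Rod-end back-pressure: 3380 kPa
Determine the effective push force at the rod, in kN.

Cap-side area A_cap = π/4 × (289 mm)² = 65600 mm^2
Rod-side annular area A_ann = π/4 × (289² − 109²) = 56270 mm^2
Net thrust = P_cap·A_cap − P_rod·A_ann = 1345 kN − 190.2 kN

F ≈ 1150 kN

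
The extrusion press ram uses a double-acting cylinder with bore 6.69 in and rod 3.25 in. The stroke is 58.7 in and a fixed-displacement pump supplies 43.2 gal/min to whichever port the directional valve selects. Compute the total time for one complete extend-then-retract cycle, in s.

t ≈ 21.9 s

Cap-side area A_cap = π/4 × (6.69 in)² = 35.15 in^2
Rod-side annular area A_ann = π/4 × (6.69² − 3.25²) = 26.86 in^2
t_ext = A_cap·L/Q = 12.41 s
t_ret = A_ann·L/Q = 9.478 s
t_cycle = t_ext + t_ret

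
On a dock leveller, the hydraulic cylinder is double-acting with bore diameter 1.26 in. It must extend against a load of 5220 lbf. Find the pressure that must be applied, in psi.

P ≈ 4190 psi

Cap-side area A_cap = π/4 × (1.26 in)² = 1.247 in^2
P = F / A = 5220 lbf / A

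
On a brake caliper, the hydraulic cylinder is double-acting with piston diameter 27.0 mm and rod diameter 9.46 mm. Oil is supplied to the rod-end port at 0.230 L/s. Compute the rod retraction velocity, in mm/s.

Rod-side annular area A_ann = π/4 × (27.0² − 9.46²) = 502.3 mm^2
Flow into the rod-end port fills the annular volume.
v = Q / A

v ≈ 458 mm/s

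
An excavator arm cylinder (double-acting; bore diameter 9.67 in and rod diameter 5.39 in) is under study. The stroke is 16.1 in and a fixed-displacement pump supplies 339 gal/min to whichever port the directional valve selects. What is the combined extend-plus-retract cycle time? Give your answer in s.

Cap-side area A_cap = π/4 × (9.67 in)² = 73.44 in^2
Rod-side annular area A_ann = π/4 × (9.67² − 5.39²) = 50.62 in^2
t_ext = A_cap·L/Q = 0.9060 s
t_ret = A_ann·L/Q = 0.6245 s
t_cycle = t_ext + t_ret

t ≈ 1.53 s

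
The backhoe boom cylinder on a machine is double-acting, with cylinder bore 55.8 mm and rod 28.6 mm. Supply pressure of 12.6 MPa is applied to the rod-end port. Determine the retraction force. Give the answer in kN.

F ≈ 22.7 kN

Rod-side annular area A_ann = π/4 × (55.8² − 28.6²) = 1803 mm^2
On retraction the pressure acts on the annular area (bore minus rod).
F = P × A_ann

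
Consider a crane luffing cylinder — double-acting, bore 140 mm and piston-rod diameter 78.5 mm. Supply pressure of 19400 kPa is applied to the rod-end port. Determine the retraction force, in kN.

F ≈ 205 kN

Rod-side annular area A_ann = π/4 × (140² − 78.5²) = 10550 mm^2
On retraction the pressure acts on the annular area (bore minus rod).
F = P × A_ann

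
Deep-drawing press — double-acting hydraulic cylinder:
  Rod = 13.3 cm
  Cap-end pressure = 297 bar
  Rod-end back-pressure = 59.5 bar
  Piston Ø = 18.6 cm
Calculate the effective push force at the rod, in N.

Cap-side area A_cap = π/4 × (18.6 cm)² = 271.7 cm^2
Rod-side annular area A_ann = π/4 × (18.6² − 13.3²) = 132.8 cm^2
Net thrust = P_cap·A_cap − P_rod·A_ann = 8.070e5 N − 79010 N

F ≈ 7.28e5 N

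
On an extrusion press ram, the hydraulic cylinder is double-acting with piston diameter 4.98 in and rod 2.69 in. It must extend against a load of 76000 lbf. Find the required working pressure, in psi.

P ≈ 3900 psi

Cap-side area A_cap = π/4 × (4.98 in)² = 19.48 in^2
P = F / A = 76000 lbf / A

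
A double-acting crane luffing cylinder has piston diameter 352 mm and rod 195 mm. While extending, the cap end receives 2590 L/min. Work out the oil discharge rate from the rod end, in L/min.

Cap-side area A_cap = π/4 × (352 mm)² = 97310 mm^2
Rod-side annular area A_ann = π/4 × (352² − 195²) = 67450 mm^2
Piston speed v = Q_in/A_cap; rod-end outflow Q_out = v × A_ann = Q_in × A_ann/A_cap.

Q_out ≈ 1800 L/min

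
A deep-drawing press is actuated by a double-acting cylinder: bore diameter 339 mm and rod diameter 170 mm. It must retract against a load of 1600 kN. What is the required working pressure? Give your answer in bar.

Rod-side annular area A_ann = π/4 × (339² − 170²) = 67560 mm^2
Retraction: pressure acts on the annular area.
P = F / A = 1600 kN / A

P ≈ 237 bar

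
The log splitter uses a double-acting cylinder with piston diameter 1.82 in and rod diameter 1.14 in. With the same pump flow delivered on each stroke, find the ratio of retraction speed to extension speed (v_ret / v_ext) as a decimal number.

v_ret/v_ext ≈ 1.65

Cap-side area A_cap = π/4 × (1.82 in)² = 2.602 in^2
Rod-side annular area A_ann = π/4 × (1.82² − 1.14²) = 1.581 in^2
For equal Q, v ∝ 1/A, so v_ret/v_ext = A_cap/A_ann.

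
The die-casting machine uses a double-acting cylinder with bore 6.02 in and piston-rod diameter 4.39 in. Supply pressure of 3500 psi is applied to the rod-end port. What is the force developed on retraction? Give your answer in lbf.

Rod-side annular area A_ann = π/4 × (6.02² − 4.39²) = 13.33 in^2
On retraction the pressure acts on the annular area (bore minus rod).
F = P × A_ann

F ≈ 46600 lbf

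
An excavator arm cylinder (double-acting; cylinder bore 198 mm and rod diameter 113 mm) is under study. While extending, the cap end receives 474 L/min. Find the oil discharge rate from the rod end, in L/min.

Cap-side area A_cap = π/4 × (198 mm)² = 30790 mm^2
Rod-side annular area A_ann = π/4 × (198² − 113²) = 20760 mm^2
Piston speed v = Q_in/A_cap; rod-end outflow Q_out = v × A_ann = Q_in × A_ann/A_cap.

Q_out ≈ 320 L/min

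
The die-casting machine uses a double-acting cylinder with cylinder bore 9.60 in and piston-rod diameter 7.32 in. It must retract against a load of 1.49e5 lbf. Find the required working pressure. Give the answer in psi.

P ≈ 4920 psi

Rod-side annular area A_ann = π/4 × (9.60² − 7.32²) = 30.30 in^2
Retraction: pressure acts on the annular area.
P = F / A = 1.49e5 lbf / A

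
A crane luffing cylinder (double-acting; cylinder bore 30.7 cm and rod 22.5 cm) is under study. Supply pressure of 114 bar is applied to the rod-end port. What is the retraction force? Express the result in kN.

Rod-side annular area A_ann = π/4 × (30.7² − 22.5²) = 342.6 cm^2
On retraction the pressure acts on the annular area (bore minus rod).
F = P × A_ann

F ≈ 391 kN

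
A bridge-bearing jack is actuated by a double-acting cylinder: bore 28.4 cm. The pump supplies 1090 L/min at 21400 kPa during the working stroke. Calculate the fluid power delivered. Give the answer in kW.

W ≈ 389 kW

Hydraulic power = P × Q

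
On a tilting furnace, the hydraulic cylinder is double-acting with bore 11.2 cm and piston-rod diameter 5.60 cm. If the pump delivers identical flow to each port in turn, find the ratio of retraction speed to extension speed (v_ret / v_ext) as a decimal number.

Cap-side area A_cap = π/4 × (11.2 cm)² = 98.52 cm^2
Rod-side annular area A_ann = π/4 × (11.2² − 5.60²) = 73.89 cm^2
For equal Q, v ∝ 1/A, so v_ret/v_ext = A_cap/A_ann.

v_ret/v_ext ≈ 1.33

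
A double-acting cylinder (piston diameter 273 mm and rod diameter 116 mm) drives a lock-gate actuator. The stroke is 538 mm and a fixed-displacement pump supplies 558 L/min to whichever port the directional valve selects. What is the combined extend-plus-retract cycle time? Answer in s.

Cap-side area A_cap = π/4 × (273 mm)² = 58530 mm^2
Rod-side annular area A_ann = π/4 × (273² − 116²) = 47970 mm^2
t_ext = A_cap·L/Q = 3.386 s
t_ret = A_ann·L/Q = 2.775 s
t_cycle = t_ext + t_ret

t ≈ 6.16 s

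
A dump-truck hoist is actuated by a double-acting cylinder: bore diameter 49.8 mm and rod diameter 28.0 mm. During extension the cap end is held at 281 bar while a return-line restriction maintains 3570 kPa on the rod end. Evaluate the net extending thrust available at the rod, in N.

F ≈ 50000 N

Cap-side area A_cap = π/4 × (49.8 mm)² = 1948 mm^2
Rod-side annular area A_ann = π/4 × (49.8² − 28.0²) = 1332 mm^2
Net thrust = P_cap·A_cap − P_rod·A_ann = 54730 N − 4755 N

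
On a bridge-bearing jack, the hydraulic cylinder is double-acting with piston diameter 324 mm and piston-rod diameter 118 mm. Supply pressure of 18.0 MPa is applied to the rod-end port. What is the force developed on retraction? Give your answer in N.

F ≈ 1.29e6 N

Rod-side annular area A_ann = π/4 × (324² − 118²) = 71510 mm^2
On retraction the pressure acts on the annular area (bore minus rod).
F = P × A_ann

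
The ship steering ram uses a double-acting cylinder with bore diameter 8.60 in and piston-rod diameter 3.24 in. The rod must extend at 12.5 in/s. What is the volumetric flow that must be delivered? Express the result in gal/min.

Cap-side area A_cap = π/4 × (8.60 in)² = 58.09 in^2
Q = A × v

Q ≈ 189 gal/min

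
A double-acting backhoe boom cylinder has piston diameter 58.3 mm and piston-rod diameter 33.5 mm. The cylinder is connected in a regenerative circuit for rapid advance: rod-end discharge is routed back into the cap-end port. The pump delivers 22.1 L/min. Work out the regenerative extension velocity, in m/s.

v ≈ 0.418 m/s

In regeneration the rod-end outflow joins the pump flow into the cap end, so the net volume the pump must supply per unit advance equals the rod cross-section area.
Rod cross-section A_rod = π/4 × (33.5 mm)² = 881.4 mm^2
v = Q_pump / A_rod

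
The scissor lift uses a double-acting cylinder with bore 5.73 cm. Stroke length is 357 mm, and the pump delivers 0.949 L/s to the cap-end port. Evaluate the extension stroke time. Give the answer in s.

t ≈ 0.970 s

Cap-side area A_cap = π/4 × (5.73 cm)² = 25.79 cm^2
Swept volume V = A × L; t = V / Q = A·L / Q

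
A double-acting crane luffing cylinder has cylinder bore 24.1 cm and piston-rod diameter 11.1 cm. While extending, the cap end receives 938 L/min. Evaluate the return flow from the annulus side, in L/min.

Q_out ≈ 739 L/min

Cap-side area A_cap = π/4 × (24.1 cm)² = 456.2 cm^2
Rod-side annular area A_ann = π/4 × (24.1² − 11.1²) = 359.4 cm^2
Piston speed v = Q_in/A_cap; rod-end outflow Q_out = v × A_ann = Q_in × A_ann/A_cap.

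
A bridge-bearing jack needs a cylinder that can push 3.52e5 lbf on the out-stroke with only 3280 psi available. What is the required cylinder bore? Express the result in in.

D ≈ 11.7 in

Extension force acts on the full piston face: F = P × (π/4)D².
D = √(4F / (πP)) = √(4 × 3.52e5 lbf / (π × 3280 psi))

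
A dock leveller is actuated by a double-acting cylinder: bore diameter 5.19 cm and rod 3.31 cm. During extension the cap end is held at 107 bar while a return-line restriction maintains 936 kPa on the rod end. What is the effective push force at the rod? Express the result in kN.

Cap-side area A_cap = π/4 × (5.19 cm)² = 21.16 cm^2
Rod-side annular area A_ann = π/4 × (5.19² − 3.31²) = 12.55 cm^2
Net thrust = P_cap·A_cap − P_rod·A_ann = 22.64 kN − 1.175 kN

F ≈ 21.5 kN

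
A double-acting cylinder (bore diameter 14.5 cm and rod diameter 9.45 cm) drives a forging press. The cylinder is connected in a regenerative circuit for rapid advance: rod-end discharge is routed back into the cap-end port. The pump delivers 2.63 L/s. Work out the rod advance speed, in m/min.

In regeneration the rod-end outflow joins the pump flow into the cap end, so the net volume the pump must supply per unit advance equals the rod cross-section area.
Rod cross-section A_rod = π/4 × (9.45 cm)² = 70.14 cm^2
v = Q_pump / A_rod

v ≈ 22.5 m/min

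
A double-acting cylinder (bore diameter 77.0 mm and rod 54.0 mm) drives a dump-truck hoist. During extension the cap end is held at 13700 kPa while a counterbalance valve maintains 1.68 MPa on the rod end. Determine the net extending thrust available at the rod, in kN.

F ≈ 59.8 kN

Cap-side area A_cap = π/4 × (77.0 mm)² = 4657 mm^2
Rod-side annular area A_ann = π/4 × (77.0² − 54.0²) = 2366 mm^2
Net thrust = P_cap·A_cap − P_rod·A_ann = 63.80 kN − 3.976 kN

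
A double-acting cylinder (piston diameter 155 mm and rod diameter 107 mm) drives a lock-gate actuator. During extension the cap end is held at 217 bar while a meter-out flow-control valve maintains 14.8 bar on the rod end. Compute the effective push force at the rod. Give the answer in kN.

Cap-side area A_cap = π/4 × (155 mm)² = 18870 mm^2
Rod-side annular area A_ann = π/4 × (155² − 107²) = 9877 mm^2
Net thrust = P_cap·A_cap − P_rod·A_ann = 409.5 kN − 14.62 kN

F ≈ 395 kN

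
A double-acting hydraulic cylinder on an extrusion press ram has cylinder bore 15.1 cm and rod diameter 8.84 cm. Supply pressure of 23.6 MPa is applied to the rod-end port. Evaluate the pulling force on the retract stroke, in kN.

Rod-side annular area A_ann = π/4 × (15.1² − 8.84²) = 117.7 cm^2
On retraction the pressure acts on the annular area (bore minus rod).
F = P × A_ann

F ≈ 278 kN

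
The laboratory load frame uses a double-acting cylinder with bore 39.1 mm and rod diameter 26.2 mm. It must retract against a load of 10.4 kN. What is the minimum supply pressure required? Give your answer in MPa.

P ≈ 15.7 MPa

Rod-side annular area A_ann = π/4 × (39.1² − 26.2²) = 661.6 mm^2
Retraction: pressure acts on the annular area.
P = F / A = 10.4 kN / A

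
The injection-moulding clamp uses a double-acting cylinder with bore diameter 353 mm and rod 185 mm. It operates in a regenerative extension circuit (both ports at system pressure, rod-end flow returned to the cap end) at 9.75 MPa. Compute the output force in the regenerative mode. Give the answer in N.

F ≈ 2.62e5 N

With equal pressure on both faces, forces on the annular region cancel; the net push is pressure × rod cross-section.
Rod cross-section A_rod = π/4 × (185 mm)² = 26880 mm^2
F = P × A_rod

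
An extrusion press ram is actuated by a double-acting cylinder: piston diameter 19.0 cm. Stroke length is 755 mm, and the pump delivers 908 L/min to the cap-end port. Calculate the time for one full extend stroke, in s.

t ≈ 1.41 s

Cap-side area A_cap = π/4 × (19.0 cm)² = 283.5 cm^2
Swept volume V = A × L; t = V / Q = A·L / Q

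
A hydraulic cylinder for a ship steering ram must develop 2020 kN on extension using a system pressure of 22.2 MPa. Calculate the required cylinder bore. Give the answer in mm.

D ≈ 340 mm

Extension force acts on the full piston face: F = P × (π/4)D².
D = √(4F / (πP)) = √(4 × 2020 kN / (π × 22.2 MPa))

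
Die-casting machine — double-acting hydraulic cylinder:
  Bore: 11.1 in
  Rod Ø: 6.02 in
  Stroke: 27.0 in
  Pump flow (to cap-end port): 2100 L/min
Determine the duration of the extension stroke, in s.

t ≈ 1.22 s

Cap-side area A_cap = π/4 × (11.1 in)² = 96.77 in^2
Swept volume V = A × L; t = V / Q = A·L / Q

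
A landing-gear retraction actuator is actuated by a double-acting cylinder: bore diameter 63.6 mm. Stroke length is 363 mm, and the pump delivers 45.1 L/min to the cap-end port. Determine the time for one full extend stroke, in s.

t ≈ 1.53 s

Cap-side area A_cap = π/4 × (63.6 mm)² = 3177 mm^2
Swept volume V = A × L; t = V / Q = A·L / Q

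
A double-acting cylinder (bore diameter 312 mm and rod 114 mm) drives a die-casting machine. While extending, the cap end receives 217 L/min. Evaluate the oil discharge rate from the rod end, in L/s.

Cap-side area A_cap = π/4 × (312 mm)² = 76450 mm^2
Rod-side annular area A_ann = π/4 × (312² − 114²) = 66250 mm^2
Piston speed v = Q_in/A_cap; rod-end outflow Q_out = v × A_ann = Q_in × A_ann/A_cap.

Q_out ≈ 3.13 L/s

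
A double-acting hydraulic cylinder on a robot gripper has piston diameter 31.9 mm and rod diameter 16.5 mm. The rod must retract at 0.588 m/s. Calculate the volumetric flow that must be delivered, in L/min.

Rod-side annular area A_ann = π/4 × (31.9² − 16.5²) = 585.4 mm^2
Q = A × v

Q ≈ 20.7 L/min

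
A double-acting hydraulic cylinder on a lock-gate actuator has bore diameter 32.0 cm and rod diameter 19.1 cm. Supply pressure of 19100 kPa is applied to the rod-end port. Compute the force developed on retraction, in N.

Rod-side annular area A_ann = π/4 × (32.0² − 19.1²) = 517.7 cm^2
On retraction the pressure acts on the annular area (bore minus rod).
F = P × A_ann

F ≈ 9.89e5 N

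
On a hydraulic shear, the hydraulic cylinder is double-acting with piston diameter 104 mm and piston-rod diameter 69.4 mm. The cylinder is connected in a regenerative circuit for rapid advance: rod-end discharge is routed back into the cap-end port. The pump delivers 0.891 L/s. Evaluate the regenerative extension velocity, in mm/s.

v ≈ 236 mm/s

In regeneration the rod-end outflow joins the pump flow into the cap end, so the net volume the pump must supply per unit advance equals the rod cross-section area.
Rod cross-section A_rod = π/4 × (69.4 mm)² = 3783 mm^2
v = Q_pump / A_rod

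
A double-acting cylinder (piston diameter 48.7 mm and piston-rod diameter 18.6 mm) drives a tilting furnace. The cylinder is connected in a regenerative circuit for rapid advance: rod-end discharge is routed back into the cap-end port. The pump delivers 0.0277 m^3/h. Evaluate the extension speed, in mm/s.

v ≈ 28.3 mm/s

In regeneration the rod-end outflow joins the pump flow into the cap end, so the net volume the pump must supply per unit advance equals the rod cross-section area.
Rod cross-section A_rod = π/4 × (18.6 mm)² = 271.7 mm^2
v = Q_pump / A_rod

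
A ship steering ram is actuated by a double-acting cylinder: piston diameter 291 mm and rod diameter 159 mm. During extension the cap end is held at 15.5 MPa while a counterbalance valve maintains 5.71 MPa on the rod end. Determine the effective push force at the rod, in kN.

F ≈ 764 kN

Cap-side area A_cap = π/4 × (291 mm)² = 66510 mm^2
Rod-side annular area A_ann = π/4 × (291² − 159²) = 46650 mm^2
Net thrust = P_cap·A_cap − P_rod·A_ann = 1031 kN − 266.4 kN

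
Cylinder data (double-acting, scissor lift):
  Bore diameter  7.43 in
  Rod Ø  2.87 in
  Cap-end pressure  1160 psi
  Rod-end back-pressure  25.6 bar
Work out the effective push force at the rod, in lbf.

F ≈ 36600 lbf

Cap-side area A_cap = π/4 × (7.43 in)² = 43.36 in^2
Rod-side annular area A_ann = π/4 × (7.43² − 2.87²) = 36.89 in^2
Net thrust = P_cap·A_cap − P_rod·A_ann = 50300 lbf − 13700 lbf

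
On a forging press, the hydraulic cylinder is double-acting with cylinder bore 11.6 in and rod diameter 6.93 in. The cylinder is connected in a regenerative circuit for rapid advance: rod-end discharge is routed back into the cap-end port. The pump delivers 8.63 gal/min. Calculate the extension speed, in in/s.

In regeneration the rod-end outflow joins the pump flow into the cap end, so the net volume the pump must supply per unit advance equals the rod cross-section area.
Rod cross-section A_rod = π/4 × (6.93 in)² = 37.72 in^2
v = Q_pump / A_rod

v ≈ 0.881 in/s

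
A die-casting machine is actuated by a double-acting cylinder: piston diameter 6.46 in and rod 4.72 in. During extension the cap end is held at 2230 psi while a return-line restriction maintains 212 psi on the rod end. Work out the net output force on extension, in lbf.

F ≈ 69900 lbf

Cap-side area A_cap = π/4 × (6.46 in)² = 32.78 in^2
Rod-side annular area A_ann = π/4 × (6.46² − 4.72²) = 15.28 in^2
Net thrust = P_cap·A_cap − P_rod·A_ann = 73090 lbf − 3239 lbf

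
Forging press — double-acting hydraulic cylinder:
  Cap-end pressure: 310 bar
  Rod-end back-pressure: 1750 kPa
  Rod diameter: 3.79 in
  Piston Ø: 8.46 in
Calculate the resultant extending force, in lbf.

Cap-side area A_cap = π/4 × (8.46 in)² = 56.21 in^2
Rod-side annular area A_ann = π/4 × (8.46² − 3.79²) = 44.93 in^2
Net thrust = P_cap·A_cap − P_rod·A_ann = 2.527e5 lbf − 11400 lbf

F ≈ 2.41e5 lbf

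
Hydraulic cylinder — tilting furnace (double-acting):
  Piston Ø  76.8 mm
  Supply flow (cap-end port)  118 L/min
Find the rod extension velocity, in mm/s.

v ≈ 425 mm/s

Cap-side area A_cap = π/4 × (76.8 mm)² = 4632 mm^2
v = Q / A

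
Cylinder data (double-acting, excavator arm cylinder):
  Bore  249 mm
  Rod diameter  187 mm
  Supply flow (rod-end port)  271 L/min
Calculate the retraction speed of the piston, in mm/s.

v ≈ 213 mm/s

Rod-side annular area A_ann = π/4 × (249² − 187²) = 21230 mm^2
Flow into the rod-end port fills the annular volume.
v = Q / A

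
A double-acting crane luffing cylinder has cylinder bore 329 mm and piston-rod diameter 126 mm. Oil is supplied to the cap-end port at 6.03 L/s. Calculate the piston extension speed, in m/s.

v ≈ 0.0709 m/s

Cap-side area A_cap = π/4 × (329 mm)² = 85010 mm^2
v = Q / A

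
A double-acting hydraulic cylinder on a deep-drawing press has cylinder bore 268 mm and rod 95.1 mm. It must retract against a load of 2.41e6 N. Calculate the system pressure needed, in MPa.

Rod-side annular area A_ann = π/4 × (268² − 95.1²) = 49310 mm^2
Retraction: pressure acts on the annular area.
P = F / A = 2.41e6 N / A

P ≈ 48.9 MPa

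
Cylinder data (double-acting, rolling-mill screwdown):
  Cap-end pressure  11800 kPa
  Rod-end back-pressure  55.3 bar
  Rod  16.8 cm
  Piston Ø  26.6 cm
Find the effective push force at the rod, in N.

Cap-side area A_cap = π/4 × (26.6 cm)² = 555.7 cm^2
Rod-side annular area A_ann = π/4 × (26.6² − 16.8²) = 334.0 cm^2
Net thrust = P_cap·A_cap − P_rod·A_ann = 6.557e5 N − 1.847e5 N

F ≈ 4.71e5 N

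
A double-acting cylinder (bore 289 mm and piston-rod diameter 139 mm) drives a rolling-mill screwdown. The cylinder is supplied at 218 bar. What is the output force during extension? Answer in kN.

F ≈ 1430 kN

Cap-side area A_cap = π/4 × (289 mm)² = 65600 mm^2
F = P × A_cap = 218 bar × A_cap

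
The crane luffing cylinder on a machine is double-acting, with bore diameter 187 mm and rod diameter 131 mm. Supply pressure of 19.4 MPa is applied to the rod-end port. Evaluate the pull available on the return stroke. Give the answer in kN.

Rod-side annular area A_ann = π/4 × (187² − 131²) = 13990 mm^2
On retraction the pressure acts on the annular area (bore minus rod).
F = P × A_ann

F ≈ 271 kN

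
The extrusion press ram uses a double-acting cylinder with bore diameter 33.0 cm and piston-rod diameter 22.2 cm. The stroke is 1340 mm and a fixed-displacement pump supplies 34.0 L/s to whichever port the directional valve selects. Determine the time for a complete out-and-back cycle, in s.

t ≈ 5.22 s

Cap-side area A_cap = π/4 × (33.0 cm)² = 855.3 cm^2
Rod-side annular area A_ann = π/4 × (33.0² − 22.2²) = 468.2 cm^2
t_ext = A_cap·L/Q = 3.371 s
t_ret = A_ann·L/Q = 1.845 s
t_cycle = t_ext + t_ret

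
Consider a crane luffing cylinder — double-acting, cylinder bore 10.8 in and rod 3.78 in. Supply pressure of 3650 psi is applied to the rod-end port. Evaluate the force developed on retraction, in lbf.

Rod-side annular area A_ann = π/4 × (10.8² − 3.78²) = 80.39 in^2
On retraction the pressure acts on the annular area (bore minus rod).
F = P × A_ann

F ≈ 2.93e5 lbf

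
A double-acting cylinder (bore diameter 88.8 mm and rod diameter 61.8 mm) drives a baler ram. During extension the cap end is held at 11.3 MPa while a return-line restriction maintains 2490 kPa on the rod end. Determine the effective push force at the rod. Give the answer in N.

Cap-side area A_cap = π/4 × (88.8 mm)² = 6193 mm^2
Rod-side annular area A_ann = π/4 × (88.8² − 61.8²) = 3194 mm^2
Net thrust = P_cap·A_cap − P_rod·A_ann = 69980 N − 7952 N

F ≈ 62000 N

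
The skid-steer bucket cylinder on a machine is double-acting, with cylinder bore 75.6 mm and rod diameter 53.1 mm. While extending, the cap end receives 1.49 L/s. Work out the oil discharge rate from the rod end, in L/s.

Cap-side area A_cap = π/4 × (75.6 mm)² = 4489 mm^2
Rod-side annular area A_ann = π/4 × (75.6² − 53.1²) = 2274 mm^2
Piston speed v = Q_in/A_cap; rod-end outflow Q_out = v × A_ann = Q_in × A_ann/A_cap.

Q_out ≈ 0.755 L/s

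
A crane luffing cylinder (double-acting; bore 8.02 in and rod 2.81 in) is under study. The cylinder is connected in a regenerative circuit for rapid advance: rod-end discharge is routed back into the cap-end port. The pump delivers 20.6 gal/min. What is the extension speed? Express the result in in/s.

v ≈ 12.8 in/s

In regeneration the rod-end outflow joins the pump flow into the cap end, so the net volume the pump must supply per unit advance equals the rod cross-section area.
Rod cross-section A_rod = π/4 × (2.81 in)² = 6.202 in^2
v = Q_pump / A_rod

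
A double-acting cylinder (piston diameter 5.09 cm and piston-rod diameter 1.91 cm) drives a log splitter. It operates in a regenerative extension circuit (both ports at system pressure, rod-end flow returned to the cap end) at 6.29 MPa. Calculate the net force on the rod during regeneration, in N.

With equal pressure on both faces, forces on the annular region cancel; the net push is pressure × rod cross-section.
Rod cross-section A_rod = π/4 × (1.91 cm)² = 2.865 cm^2
F = P × A_rod

F ≈ 1800 N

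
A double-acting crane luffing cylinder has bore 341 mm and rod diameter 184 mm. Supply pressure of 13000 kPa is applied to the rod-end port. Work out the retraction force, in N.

F ≈ 8.42e5 N

Rod-side annular area A_ann = π/4 × (341² − 184²) = 64740 mm^2
On retraction the pressure acts on the annular area (bore minus rod).
F = P × A_ann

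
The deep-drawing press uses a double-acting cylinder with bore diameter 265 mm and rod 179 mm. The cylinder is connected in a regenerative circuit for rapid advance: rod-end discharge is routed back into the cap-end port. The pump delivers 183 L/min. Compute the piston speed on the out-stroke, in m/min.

In regeneration the rod-end outflow joins the pump flow into the cap end, so the net volume the pump must supply per unit advance equals the rod cross-section area.
Rod cross-section A_rod = π/4 × (179 mm)² = 25160 mm^2
v = Q_pump / A_rod

v ≈ 7.27 m/min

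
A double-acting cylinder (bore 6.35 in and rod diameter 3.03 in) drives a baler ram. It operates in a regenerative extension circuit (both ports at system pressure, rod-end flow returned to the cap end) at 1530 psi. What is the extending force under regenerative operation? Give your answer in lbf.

With equal pressure on both faces, forces on the annular region cancel; the net push is pressure × rod cross-section.
Rod cross-section A_rod = π/4 × (3.03 in)² = 7.211 in^2
F = P × A_rod

F ≈ 11000 lbf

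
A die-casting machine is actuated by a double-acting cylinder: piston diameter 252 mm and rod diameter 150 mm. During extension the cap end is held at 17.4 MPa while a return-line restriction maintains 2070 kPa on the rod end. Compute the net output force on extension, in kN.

F ≈ 801 kN

Cap-side area A_cap = π/4 × (252 mm)² = 49880 mm^2
Rod-side annular area A_ann = π/4 × (252² − 150²) = 32200 mm^2
Net thrust = P_cap·A_cap − P_rod·A_ann = 867.8 kN − 66.66 kN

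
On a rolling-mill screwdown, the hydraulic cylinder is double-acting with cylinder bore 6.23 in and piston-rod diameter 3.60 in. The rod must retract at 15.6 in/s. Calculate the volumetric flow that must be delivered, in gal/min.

Rod-side annular area A_ann = π/4 × (6.23² − 3.60²) = 20.30 in^2
Q = A × v

Q ≈ 82.3 gal/min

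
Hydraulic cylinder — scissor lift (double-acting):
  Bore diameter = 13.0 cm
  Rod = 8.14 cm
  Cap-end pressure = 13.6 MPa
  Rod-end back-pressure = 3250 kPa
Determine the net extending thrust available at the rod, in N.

F ≈ 1.54e5 N

Cap-side area A_cap = π/4 × (13.0 cm)² = 132.7 cm^2
Rod-side annular area A_ann = π/4 × (13.0² − 8.14²) = 80.69 cm^2
Net thrust = P_cap·A_cap − P_rod·A_ann = 1.805e5 N − 26220 N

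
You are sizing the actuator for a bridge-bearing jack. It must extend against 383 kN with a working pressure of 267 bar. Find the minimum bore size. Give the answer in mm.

D ≈ 135 mm

Extension force acts on the full piston face: F = P × (π/4)D².
D = √(4F / (πP)) = √(4 × 383 kN / (π × 267 bar))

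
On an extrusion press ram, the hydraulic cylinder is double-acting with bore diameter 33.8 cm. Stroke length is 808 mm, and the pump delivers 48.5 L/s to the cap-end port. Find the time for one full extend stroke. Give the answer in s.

t ≈ 1.49 s

Cap-side area A_cap = π/4 × (33.8 cm)² = 897.3 cm^2
Swept volume V = A × L; t = V / Q = A·L / Q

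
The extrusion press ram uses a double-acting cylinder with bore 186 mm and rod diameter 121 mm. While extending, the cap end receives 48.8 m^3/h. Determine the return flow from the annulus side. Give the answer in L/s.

Cap-side area A_cap = π/4 × (186 mm)² = 27170 mm^2
Rod-side annular area A_ann = π/4 × (186² − 121²) = 15670 mm^2
Piston speed v = Q_in/A_cap; rod-end outflow Q_out = v × A_ann = Q_in × A_ann/A_cap.

Q_out ≈ 7.82 L/s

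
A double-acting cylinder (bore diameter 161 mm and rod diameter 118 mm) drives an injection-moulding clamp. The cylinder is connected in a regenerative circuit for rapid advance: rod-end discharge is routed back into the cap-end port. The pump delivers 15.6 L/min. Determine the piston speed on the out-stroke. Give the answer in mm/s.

In regeneration the rod-end outflow joins the pump flow into the cap end, so the net volume the pump must supply per unit advance equals the rod cross-section area.
Rod cross-section A_rod = π/4 × (118 mm)² = 10940 mm^2
v = Q_pump / A_rod

v ≈ 23.8 mm/s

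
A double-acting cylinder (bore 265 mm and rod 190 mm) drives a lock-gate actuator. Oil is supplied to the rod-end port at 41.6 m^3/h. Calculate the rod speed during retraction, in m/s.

Rod-side annular area A_ann = π/4 × (265² − 190²) = 26800 mm^2
Flow into the rod-end port fills the annular volume.
v = Q / A

v ≈ 0.431 m/s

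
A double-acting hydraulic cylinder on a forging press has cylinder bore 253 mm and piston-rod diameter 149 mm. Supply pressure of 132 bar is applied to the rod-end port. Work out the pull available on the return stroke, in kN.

Rod-side annular area A_ann = π/4 × (253² − 149²) = 32840 mm^2
On retraction the pressure acts on the annular area (bore minus rod).
F = P × A_ann

F ≈ 433 kN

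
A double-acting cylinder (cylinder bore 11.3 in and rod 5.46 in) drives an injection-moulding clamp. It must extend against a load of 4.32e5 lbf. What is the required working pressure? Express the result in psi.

P ≈ 4310 psi

Cap-side area A_cap = π/4 × (11.3 in)² = 100.3 in^2
P = F / A = 4.32e5 lbf / A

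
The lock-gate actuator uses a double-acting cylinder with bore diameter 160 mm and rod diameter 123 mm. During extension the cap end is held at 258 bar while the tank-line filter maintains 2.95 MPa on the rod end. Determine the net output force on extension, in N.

Cap-side area A_cap = π/4 × (160 mm)² = 20110 mm^2
Rod-side annular area A_ann = π/4 × (160² − 123²) = 8224 mm^2
Net thrust = P_cap·A_cap − P_rod·A_ann = 5.187e5 N − 24260 N

F ≈ 4.94e5 N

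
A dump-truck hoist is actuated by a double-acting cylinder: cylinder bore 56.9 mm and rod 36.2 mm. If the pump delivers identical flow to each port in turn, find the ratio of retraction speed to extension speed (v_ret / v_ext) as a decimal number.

Cap-side area A_cap = π/4 × (56.9 mm)² = 2543 mm^2
Rod-side annular area A_ann = π/4 × (56.9² − 36.2²) = 1514 mm^2
For equal Q, v ∝ 1/A, so v_ret/v_ext = A_cap/A_ann.

v_ret/v_ext ≈ 1.68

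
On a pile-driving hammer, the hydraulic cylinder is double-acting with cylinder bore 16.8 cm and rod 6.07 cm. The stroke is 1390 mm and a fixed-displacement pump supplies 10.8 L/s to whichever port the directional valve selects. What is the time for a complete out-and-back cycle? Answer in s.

Cap-side area A_cap = π/4 × (16.8 cm)² = 221.7 cm^2
Rod-side annular area A_ann = π/4 × (16.8² − 6.07²) = 192.7 cm^2
t_ext = A_cap·L/Q = 2.853 s
t_ret = A_ann·L/Q = 2.481 s
t_cycle = t_ext + t_ret

t ≈ 5.33 s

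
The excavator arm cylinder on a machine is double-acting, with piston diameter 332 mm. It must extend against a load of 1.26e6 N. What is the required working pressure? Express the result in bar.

Cap-side area A_cap = π/4 × (332 mm)² = 86570 mm^2
P = F / A = 1.26e6 N / A

P ≈ 146 bar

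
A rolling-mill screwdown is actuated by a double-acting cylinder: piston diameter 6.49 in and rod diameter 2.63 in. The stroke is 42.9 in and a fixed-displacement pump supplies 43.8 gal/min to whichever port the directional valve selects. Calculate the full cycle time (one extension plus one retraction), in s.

t ≈ 15.4 s

Cap-side area A_cap = π/4 × (6.49 in)² = 33.08 in^2
Rod-side annular area A_ann = π/4 × (6.49² − 2.63²) = 27.65 in^2
t_ext = A_cap·L/Q = 8.416 s
t_ret = A_ann·L/Q = 7.034 s
t_cycle = t_ext + t_ret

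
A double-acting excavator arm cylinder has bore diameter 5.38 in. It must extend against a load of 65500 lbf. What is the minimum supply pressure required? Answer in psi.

Cap-side area A_cap = π/4 × (5.38 in)² = 22.73 in^2
P = F / A = 65500 lbf / A

P ≈ 2880 psi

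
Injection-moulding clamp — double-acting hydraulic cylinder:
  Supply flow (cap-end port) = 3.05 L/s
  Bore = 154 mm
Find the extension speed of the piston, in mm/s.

v ≈ 164 mm/s

Cap-side area A_cap = π/4 × (154 mm)² = 18630 mm^2
v = Q / A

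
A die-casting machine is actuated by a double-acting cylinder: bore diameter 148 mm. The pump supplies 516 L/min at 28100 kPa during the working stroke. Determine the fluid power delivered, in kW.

Hydraulic power = P × Q

W ≈ 242 kW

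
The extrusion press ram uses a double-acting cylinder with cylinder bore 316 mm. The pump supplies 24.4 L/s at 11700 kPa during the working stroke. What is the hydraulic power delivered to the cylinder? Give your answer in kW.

W ≈ 285 kW

Hydraulic power = P × Q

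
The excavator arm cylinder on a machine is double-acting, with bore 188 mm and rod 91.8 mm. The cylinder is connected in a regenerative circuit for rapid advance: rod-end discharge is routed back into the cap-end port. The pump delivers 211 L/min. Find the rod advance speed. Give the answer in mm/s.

v ≈ 531 mm/s

In regeneration the rod-end outflow joins the pump flow into the cap end, so the net volume the pump must supply per unit advance equals the rod cross-section area.
Rod cross-section A_rod = π/4 × (91.8 mm)² = 6619 mm^2
v = Q_pump / A_rod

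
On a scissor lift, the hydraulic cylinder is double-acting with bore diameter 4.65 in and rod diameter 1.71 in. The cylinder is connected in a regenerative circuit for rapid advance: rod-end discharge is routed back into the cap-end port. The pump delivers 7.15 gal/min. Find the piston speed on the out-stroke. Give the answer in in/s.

In regeneration the rod-end outflow joins the pump flow into the cap end, so the net volume the pump must supply per unit advance equals the rod cross-section area.
Rod cross-section A_rod = π/4 × (1.71 in)² = 2.297 in^2
v = Q_pump / A_rod

v ≈ 12.0 in/s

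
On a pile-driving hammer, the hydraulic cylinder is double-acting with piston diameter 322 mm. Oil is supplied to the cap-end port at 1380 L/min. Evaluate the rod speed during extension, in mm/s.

Cap-side area A_cap = π/4 × (322 mm)² = 81430 mm^2
v = Q / A

v ≈ 282 mm/s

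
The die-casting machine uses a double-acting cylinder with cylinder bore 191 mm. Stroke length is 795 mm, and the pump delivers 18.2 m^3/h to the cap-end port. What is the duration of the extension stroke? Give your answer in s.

t ≈ 4.51 s

Cap-side area A_cap = π/4 × (191 mm)² = 28650 mm^2
Swept volume V = A × L; t = V / Q = A·L / Q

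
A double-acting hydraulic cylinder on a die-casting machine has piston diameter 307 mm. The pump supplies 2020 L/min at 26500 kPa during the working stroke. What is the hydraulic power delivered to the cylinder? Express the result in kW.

Hydraulic power = P × Q

W ≈ 892 kW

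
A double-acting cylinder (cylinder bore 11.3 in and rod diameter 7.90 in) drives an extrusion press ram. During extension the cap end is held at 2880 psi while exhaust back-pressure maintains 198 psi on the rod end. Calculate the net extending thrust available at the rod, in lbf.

Cap-side area A_cap = π/4 × (11.3 in)² = 100.3 in^2
Rod-side annular area A_ann = π/4 × (11.3² − 7.90²) = 51.27 in^2
Net thrust = P_cap·A_cap − P_rod·A_ann = 2.888e5 lbf − 10150 lbf

F ≈ 2.79e5 lbf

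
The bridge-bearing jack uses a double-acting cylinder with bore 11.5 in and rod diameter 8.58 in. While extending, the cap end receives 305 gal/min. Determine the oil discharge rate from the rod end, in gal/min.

Cap-side area A_cap = π/4 × (11.5 in)² = 103.9 in^2
Rod-side annular area A_ann = π/4 × (11.5² − 8.58²) = 46.05 in^2
Piston speed v = Q_in/A_cap; rod-end outflow Q_out = v × A_ann = Q_in × A_ann/A_cap.

Q_out ≈ 135 gal/min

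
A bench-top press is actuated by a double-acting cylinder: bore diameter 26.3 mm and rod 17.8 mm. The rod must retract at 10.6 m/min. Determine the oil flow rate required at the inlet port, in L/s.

Rod-side annular area A_ann = π/4 × (26.3² − 17.8²) = 294.4 mm^2
Q = A × v

Q ≈ 0.0520 L/s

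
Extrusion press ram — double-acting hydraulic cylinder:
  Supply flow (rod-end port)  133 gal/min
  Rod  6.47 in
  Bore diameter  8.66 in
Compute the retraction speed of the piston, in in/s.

v ≈ 19.7 in/s

Rod-side annular area A_ann = π/4 × (8.66² − 6.47²) = 26.02 in^2
Flow into the rod-end port fills the annular volume.
v = Q / A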